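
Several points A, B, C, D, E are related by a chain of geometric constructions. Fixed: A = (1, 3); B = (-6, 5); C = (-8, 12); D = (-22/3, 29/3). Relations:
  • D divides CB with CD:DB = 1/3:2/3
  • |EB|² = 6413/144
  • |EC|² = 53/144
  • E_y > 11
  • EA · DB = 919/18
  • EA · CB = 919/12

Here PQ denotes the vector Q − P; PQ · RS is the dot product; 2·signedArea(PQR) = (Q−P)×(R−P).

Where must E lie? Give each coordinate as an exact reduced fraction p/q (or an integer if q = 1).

1. E_x = -47/6  [line -4/3·x + 14/3·y + -1147/18 = 0 ∩ |EB|² = 6413/144]
2. E_y = 137/12  [line -4/3·x + 14/3·y + -1147/18 = 0 ∩ |EB|² = 6413/144]
   → E = (-47/6, 137/12)

E = (-47/6, 137/12)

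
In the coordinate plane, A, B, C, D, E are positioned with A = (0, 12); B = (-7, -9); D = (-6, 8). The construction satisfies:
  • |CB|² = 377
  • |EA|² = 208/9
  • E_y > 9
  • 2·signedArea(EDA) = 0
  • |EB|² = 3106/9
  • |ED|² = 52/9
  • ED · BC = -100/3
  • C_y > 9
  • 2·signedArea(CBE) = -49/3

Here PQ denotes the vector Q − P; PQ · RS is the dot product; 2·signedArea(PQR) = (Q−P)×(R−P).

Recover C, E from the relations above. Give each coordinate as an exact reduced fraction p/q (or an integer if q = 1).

1. E_x = -4  [line -4·x + 6·y + -72 = 0 ∩ |ED|² = 52/9]
2. E_y = 28/3  [line -4·x + 6·y + -72 = 0 ∩ |ED|² = 52/9]
   → E = (-4, 28/3)
3. C_x = -3  [2·signedArea(CBE) = -49/3 ∩ ED · BC = -100/3]
4. C_y = 10  [2·signedArea(CBE) = -49/3 ∩ ED · BC = -100/3]
   → C = (-3, 10)

C = (-3, 10)
E = (-4, 28/3)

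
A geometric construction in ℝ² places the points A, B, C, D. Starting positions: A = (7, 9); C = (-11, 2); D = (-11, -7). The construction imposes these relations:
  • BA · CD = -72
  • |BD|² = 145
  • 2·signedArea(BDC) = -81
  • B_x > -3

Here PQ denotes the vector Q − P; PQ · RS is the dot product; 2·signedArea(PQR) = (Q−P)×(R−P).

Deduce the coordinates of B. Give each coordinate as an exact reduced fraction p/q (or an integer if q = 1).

1. B_x = -2  [BA · CD = -72 ∩ 2·signedArea(BDC) = -81]
2. B_y = 1  [BA · CD = -72 ∩ 2·signedArea(BDC) = -81]
   → B = (-2, 1)

B = (-2, 1)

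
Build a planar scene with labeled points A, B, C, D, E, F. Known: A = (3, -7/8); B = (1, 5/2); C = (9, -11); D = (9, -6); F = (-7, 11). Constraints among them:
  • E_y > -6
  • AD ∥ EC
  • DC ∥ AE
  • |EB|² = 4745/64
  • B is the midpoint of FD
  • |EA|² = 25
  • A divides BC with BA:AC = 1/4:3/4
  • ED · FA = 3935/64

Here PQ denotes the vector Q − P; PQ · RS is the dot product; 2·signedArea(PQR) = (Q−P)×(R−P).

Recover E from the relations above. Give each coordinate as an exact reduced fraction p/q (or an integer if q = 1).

1. E_x = 3  [AD ∥ EC ∩ DC ∥ AE]
2. E_y = -47/8  [AD ∥ EC ∩ DC ∥ AE]
   → E = (3, -47/8)

E = (3, -47/8)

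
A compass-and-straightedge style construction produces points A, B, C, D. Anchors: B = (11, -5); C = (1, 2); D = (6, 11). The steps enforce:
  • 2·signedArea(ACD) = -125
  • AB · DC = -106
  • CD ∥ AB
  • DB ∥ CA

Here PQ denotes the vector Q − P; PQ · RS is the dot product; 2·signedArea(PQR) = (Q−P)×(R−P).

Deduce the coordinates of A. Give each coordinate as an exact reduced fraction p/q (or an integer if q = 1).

A = (6, -14)

1. A_x = 6  [CD ∥ AB ∩ DB ∥ CA]
2. A_y = -14  [CD ∥ AB ∩ DB ∥ CA]
   → A = (6, -14)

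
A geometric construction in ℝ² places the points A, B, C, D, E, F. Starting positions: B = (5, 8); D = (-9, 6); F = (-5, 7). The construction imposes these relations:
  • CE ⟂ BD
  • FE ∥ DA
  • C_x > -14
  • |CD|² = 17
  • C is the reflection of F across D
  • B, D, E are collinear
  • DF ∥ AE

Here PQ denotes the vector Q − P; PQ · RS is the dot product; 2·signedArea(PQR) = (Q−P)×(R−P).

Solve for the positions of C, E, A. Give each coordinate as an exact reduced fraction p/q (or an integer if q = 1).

A = (-853/50, 221/50)
C = (-13, 5)
E = (-653/50, 271/50)

1. C_x = -13  [C is the reflection of F across D]
2. C_y = 5  [C is the reflection of F across D]
   → C = (-13, 5)
3. E_x = -653/50  [B, D, E are collinear ∩ CE ⟂ BD]
4. E_y = 271/50  [B, D, E are collinear ∩ CE ⟂ BD]
   → E = (-653/50, 271/50)
5. A_x = -853/50  [DF ∥ AE ∩ FE ∥ DA]
6. A_y = 221/50  [DF ∥ AE ∩ FE ∥ DA]
   → A = (-853/50, 221/50)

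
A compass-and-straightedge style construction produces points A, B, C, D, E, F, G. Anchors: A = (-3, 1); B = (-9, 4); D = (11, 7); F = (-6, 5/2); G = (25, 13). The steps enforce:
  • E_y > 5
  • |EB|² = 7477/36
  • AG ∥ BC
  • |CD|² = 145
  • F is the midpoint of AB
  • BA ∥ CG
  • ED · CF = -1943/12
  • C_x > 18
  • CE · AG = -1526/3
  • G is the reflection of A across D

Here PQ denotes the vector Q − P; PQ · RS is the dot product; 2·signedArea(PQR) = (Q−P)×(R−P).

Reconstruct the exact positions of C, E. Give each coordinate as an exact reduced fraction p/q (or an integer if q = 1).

1. C_x = 19  [BA ∥ CG ∩ AG ∥ BC]
2. C_y = 16  [BA ∥ CG ∩ AG ∥ BC]
   → C = (19, 16)
3. E_x = 16/3  [ED · CF = -1943/12 ∩ CE · AG = -1526/3]
4. E_y = 11/2  [ED · CF = -1943/12 ∩ CE · AG = -1526/3]
   → E = (16/3, 11/2)

C = (19, 16)
E = (16/3, 11/2)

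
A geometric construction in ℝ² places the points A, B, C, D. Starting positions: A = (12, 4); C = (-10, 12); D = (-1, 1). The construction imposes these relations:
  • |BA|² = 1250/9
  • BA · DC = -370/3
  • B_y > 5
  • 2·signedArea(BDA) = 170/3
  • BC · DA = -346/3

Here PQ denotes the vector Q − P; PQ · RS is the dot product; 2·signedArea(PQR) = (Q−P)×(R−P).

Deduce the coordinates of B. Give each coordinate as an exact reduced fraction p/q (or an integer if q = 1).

B = (1/3, 17/3)

1. B_x = 1/3  [BA · DC = -370/3 ∩ BC · DA = -346/3]
2. B_y = 17/3  [BA · DC = -370/3 ∩ BC · DA = -346/3]
   → B = (1/3, 17/3)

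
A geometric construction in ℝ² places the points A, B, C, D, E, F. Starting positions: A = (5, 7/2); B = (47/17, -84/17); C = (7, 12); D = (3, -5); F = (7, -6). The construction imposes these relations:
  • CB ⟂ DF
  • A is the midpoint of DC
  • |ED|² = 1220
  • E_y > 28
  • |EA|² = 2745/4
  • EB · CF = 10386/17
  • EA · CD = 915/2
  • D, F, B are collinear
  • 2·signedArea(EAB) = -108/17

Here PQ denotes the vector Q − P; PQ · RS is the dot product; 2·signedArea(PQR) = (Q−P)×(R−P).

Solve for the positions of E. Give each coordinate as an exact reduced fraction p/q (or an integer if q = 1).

1. E_x = 11  [2·signedArea(EAB) = -108/17 ∩ EB · CF = 10386/17]
2. E_y = 29  [2·signedArea(EAB) = -108/17 ∩ EB · CF = 10386/17]
   → E = (11, 29)

E = (11, 29)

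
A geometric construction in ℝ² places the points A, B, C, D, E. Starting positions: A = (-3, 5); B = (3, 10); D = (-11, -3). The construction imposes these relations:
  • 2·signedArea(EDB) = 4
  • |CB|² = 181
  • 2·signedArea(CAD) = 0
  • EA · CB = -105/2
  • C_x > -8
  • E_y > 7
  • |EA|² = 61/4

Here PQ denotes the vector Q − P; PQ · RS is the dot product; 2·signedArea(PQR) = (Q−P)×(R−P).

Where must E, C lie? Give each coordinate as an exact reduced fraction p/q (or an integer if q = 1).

C = (-7, 1)
E = (0, 15/2)

1. E_x = 0  [line -13·x + 14·y + -105 = 0 ∩ |EA|² = 61/4]
2. E_y = 15/2  [line -13·x + 14·y + -105 = 0 ∩ |EA|² = 61/4]
   → E = (0, 15/2)
3. C_x = -7  [2·signedArea(CAD) = 0 ∩ EA · CB = -105/2]
4. C_y = 1  [2·signedArea(CAD) = 0 ∩ EA · CB = -105/2]
   → C = (-7, 1)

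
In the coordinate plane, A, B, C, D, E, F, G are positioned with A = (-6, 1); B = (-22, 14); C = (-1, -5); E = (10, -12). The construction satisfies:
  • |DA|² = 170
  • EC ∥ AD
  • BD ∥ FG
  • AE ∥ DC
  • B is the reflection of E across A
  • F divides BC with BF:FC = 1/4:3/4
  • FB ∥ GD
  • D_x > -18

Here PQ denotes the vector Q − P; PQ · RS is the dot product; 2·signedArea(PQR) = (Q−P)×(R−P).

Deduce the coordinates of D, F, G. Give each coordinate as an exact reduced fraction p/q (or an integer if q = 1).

D = (-17, 8)
F = (-67/4, 37/4)
G = (-47/4, 13/4)

1. D_x = -17  [AE ∥ DC ∩ EC ∥ AD]
2. D_y = 8  [AE ∥ DC ∩ EC ∥ AD]
   → D = (-17, 8)
3. F_x = -67/4  [F divides BC with BF:FC = 1/4:3/4]
4. F_y = 37/4  [F divides BC with BF:FC = 1/4:3/4]
   → F = (-67/4, 37/4)
5. G_x = -47/4  [FB ∥ GD ∩ BD ∥ FG]
6. G_y = 13/4  [FB ∥ GD ∩ BD ∥ FG]
   → G = (-47/4, 13/4)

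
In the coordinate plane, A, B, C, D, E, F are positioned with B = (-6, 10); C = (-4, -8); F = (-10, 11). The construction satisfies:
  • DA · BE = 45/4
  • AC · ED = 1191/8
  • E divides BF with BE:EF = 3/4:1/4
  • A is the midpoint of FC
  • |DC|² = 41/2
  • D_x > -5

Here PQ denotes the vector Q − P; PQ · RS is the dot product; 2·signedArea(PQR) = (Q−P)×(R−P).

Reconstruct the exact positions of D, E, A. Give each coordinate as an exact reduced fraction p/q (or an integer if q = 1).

A = (-7, 3/2)
D = (-9/2, -7/2)
E = (-9, 43/4)

1. E_x = -9  [E divides BF with BE:EF = 3/4:1/4]
2. E_y = 43/4  [E divides BF with BE:EF = 3/4:1/4]
   → E = (-9, 43/4)
3. A_x = -7  [A is the midpoint of FC]
4. A_y = 3/2  [A is the midpoint of FC]
   → A = (-7, 3/2)
5. D_x = -9/2  [DA · BE = 45/4 ∩ AC · ED = 1191/8]
6. D_y = -7/2  [DA · BE = 45/4 ∩ AC · ED = 1191/8]
   → D = (-9/2, -7/2)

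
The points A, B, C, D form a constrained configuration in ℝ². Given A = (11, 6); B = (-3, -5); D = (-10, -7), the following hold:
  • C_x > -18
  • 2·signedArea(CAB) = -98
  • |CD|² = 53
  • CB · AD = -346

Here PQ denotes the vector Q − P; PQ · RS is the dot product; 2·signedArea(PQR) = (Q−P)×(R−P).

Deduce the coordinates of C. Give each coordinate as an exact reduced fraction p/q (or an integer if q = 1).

C = (-17, -9)

1. C_x = -17  [CB · AD = -346 ∩ 2·signedArea(CAB) = -98]
2. C_y = -9  [CB · AD = -346 ∩ 2·signedArea(CAB) = -98]
   → C = (-17, -9)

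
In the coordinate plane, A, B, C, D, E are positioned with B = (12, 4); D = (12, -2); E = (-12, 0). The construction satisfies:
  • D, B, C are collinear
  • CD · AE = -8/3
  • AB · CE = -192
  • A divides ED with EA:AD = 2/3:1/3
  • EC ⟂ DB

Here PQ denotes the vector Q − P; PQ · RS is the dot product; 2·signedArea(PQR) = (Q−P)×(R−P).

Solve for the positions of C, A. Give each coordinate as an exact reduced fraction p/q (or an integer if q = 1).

1. C_x = 12  [D, B, C are collinear ∩ EC ⟂ DB]
2. C_y = 0  [D, B, C are collinear ∩ EC ⟂ DB]
   → C = (12, 0)
3. A_x = 4  [A divides ED with EA:AD = 2/3:1/3]
4. A_y = -4/3  [A divides ED with EA:AD = 2/3:1/3]
   → A = (4, -4/3)

A = (4, -4/3)
C = (12, 0)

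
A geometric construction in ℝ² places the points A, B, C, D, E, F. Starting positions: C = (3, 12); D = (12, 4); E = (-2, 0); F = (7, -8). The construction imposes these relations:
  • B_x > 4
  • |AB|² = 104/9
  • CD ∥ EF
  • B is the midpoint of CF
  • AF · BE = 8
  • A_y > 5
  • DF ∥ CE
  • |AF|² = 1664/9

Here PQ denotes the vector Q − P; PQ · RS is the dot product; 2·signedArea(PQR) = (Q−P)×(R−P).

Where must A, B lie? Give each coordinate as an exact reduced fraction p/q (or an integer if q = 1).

1. B_x = 5  [B is the midpoint of CF]
2. B_y = 2  [B is the midpoint of CF]
   → B = (5, 2)
3. A_x = 13/3  [line 7·x + 2·y + -41 = 0 ∩ |AB|² = 104/9]
4. A_y = 16/3  [line 7·x + 2·y + -41 = 0 ∩ |AB|² = 104/9]
   → A = (13/3, 16/3)

A = (13/3, 16/3)
B = (5, 2)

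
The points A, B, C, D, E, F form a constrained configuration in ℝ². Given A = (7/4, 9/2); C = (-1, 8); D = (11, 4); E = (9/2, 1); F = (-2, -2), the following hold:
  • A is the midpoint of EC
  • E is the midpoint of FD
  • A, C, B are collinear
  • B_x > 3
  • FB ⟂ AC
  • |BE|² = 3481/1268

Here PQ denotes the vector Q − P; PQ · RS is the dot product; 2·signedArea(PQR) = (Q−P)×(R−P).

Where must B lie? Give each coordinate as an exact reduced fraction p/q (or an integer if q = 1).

B = (1102/317, 730/317)

1. B_x = 1102/317  [A, C, B are collinear ∩ FB ⟂ AC]
2. B_y = 730/317  [A, C, B are collinear ∩ FB ⟂ AC]
   → B = (1102/317, 730/317)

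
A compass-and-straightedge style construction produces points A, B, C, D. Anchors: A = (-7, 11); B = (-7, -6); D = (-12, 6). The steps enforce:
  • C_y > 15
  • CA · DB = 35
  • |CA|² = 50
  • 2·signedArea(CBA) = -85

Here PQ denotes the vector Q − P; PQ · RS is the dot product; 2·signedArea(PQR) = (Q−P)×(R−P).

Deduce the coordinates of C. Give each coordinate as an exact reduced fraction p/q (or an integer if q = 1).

C = (-2, 16)

1. C_x = -2  [CA · DB = 35 ∩ 2·signedArea(CBA) = -85]
2. C_y = 16  [CA · DB = 35 ∩ 2·signedArea(CBA) = -85]
   → C = (-2, 16)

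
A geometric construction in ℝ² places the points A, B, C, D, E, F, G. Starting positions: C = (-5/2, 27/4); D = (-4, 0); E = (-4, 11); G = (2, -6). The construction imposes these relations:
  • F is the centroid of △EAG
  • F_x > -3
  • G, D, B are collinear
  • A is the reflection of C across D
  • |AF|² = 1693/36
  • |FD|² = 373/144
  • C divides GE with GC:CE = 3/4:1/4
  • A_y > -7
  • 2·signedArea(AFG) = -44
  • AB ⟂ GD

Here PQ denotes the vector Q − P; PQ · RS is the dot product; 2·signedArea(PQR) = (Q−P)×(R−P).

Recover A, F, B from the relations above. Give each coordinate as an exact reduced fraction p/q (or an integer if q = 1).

1. A_x = -11/2  [A is the reflection of C across D]
2. A_y = -27/4  [A is the reflection of C across D]
   → A = (-11/2, -27/4)
3. F_x = -5/2  [F is the centroid of △EAG]
4. F_y = -7/12  [F is the centroid of △EAG]
   → F = (-5/2, -7/12)
5. B_x = -11/8  [G, D, B are collinear ∩ AB ⟂ GD]
6. B_y = -21/8  [G, D, B are collinear ∩ AB ⟂ GD]
   → B = (-11/8, -21/8)

A = (-11/2, -27/4)
B = (-11/8, -21/8)
F = (-5/2, -7/12)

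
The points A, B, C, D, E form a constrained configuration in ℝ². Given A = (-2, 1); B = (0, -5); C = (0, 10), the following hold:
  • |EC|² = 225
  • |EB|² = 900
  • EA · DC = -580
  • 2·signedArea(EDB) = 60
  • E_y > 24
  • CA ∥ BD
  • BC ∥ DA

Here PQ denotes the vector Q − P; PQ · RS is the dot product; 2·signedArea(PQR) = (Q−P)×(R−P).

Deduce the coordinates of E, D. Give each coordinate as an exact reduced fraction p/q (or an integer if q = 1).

D = (-2, -14)
E = (0, 25)

1. D_x = -2  [BC ∥ DA ∩ CA ∥ BD]
2. D_y = -14  [BC ∥ DA ∩ CA ∥ BD]
   → D = (-2, -14)
3. E_x = 0  [2·signedArea(EDB) = 60 ∩ EA · DC = -580]
4. E_y = 25  [2·signedArea(EDB) = 60 ∩ EA · DC = -580]
   → E = (0, 25)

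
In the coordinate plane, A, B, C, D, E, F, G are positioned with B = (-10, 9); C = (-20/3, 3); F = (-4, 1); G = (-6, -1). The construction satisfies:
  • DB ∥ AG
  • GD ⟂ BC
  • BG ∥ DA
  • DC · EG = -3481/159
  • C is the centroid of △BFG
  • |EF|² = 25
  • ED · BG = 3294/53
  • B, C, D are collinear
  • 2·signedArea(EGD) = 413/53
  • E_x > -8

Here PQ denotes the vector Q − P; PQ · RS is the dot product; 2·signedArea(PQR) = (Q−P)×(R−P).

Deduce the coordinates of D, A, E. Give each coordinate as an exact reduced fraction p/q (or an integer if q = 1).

1. D_x = -255/53  [B, C, D are collinear ∩ GD ⟂ BC]
2. D_y = -18/53  [B, C, D are collinear ∩ GD ⟂ BC]
   → D = (-255/53, -18/53)
3. A_x = -43/53  [DB ∥ AG ∩ BG ∥ DA]
4. A_y = -548/53  [DB ∥ AG ∩ BG ∥ DA]
   → A = (-43/53, -548/53)
5. E_x = -7  [ED · BG = 3294/53 ∩ DC · EG = -3481/159]
6. E_y = 5  [ED · BG = 3294/53 ∩ DC · EG = -3481/159]
   → E = (-7, 5)

A = (-43/53, -548/53)
D = (-255/53, -18/53)
E = (-7, 5)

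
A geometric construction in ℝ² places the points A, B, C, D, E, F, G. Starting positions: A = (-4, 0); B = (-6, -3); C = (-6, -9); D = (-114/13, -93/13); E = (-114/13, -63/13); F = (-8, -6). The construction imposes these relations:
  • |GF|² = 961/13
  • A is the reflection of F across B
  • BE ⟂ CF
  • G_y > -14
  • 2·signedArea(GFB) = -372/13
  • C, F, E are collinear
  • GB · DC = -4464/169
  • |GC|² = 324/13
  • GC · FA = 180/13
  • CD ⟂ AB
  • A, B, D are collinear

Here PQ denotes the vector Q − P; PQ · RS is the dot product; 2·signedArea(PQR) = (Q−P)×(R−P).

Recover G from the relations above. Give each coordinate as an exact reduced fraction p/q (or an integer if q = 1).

G = (-42/13, -171/13)

1. G_x = -42/13  [GB · DC = -4464/169 ∩ GC · FA = 180/13]
2. G_y = -171/13  [GB · DC = -4464/169 ∩ GC · FA = 180/13]
   → G = (-42/13, -171/13)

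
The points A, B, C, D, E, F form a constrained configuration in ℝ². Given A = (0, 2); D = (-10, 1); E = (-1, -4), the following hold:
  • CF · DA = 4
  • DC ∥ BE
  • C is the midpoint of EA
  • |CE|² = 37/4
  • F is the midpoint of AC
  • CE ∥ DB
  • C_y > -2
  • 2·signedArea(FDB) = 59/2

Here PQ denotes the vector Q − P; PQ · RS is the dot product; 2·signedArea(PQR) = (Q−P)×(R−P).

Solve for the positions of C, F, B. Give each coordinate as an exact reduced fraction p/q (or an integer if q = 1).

1. C_x = -1/2  [C is the midpoint of EA]
2. C_y = -1  [C is the midpoint of EA]
   → C = (-1/2, -1)
3. F_x = -1/4  [F is the midpoint of AC]
4. F_y = 1/2  [F is the midpoint of AC]
   → F = (-1/4, 1/2)
5. B_x = -21/2  [DC ∥ BE ∩ CE ∥ DB]
6. B_y = -2  [DC ∥ BE ∩ CE ∥ DB]
   → B = (-21/2, -2)

B = (-21/2, -2)
C = (-1/2, -1)
F = (-1/4, 1/2)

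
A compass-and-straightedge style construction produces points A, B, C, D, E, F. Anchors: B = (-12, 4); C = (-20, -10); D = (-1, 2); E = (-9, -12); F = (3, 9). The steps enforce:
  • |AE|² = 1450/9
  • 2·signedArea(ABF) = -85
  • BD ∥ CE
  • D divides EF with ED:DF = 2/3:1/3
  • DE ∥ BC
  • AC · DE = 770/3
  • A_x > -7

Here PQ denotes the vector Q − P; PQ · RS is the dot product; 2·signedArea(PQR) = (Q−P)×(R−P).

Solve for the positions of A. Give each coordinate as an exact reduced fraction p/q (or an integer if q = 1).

A = (-6, 1/3)

1. A_x = -6  [2·signedArea(ABF) = -85 ∩ AC · DE = 770/3]
2. A_y = 1/3  [2·signedArea(ABF) = -85 ∩ AC · DE = 770/3]
   → A = (-6, 1/3)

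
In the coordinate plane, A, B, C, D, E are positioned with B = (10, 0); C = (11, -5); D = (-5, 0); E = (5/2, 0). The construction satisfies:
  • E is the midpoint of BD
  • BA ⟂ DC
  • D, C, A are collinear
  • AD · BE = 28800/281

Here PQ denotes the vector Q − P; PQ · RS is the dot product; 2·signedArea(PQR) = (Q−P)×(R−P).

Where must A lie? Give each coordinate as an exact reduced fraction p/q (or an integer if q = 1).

A = (2435/281, -1200/281)

1. A_x = 2435/281  [D, C, A are collinear ∩ BA ⟂ DC]
2. A_y = -1200/281  [D, C, A are collinear ∩ BA ⟂ DC]
   → A = (2435/281, -1200/281)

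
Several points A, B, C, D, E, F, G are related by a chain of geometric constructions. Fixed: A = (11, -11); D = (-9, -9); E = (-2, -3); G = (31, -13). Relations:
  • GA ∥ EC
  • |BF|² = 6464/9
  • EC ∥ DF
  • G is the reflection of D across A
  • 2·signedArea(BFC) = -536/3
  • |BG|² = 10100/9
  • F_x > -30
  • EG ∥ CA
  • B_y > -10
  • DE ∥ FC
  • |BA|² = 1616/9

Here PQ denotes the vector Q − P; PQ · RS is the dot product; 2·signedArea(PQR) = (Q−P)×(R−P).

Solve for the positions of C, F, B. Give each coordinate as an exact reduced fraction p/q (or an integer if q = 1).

1. C_x = -22  [EG ∥ CA ∩ GA ∥ EC]
2. C_y = -1  [EG ∥ CA ∩ GA ∥ EC]
   → C = (-22, -1)
3. F_x = -29  [DE ∥ FC ∩ EC ∥ DF]
4. F_y = -7  [DE ∥ FC ∩ EC ∥ DF]
   → F = (-29, -7)
5. B_x = -7/3  [line -6·x + 7·y + 161/3 = 0 ∩ |BF|² = 6464/9]
6. B_y = -29/3  [line -6·x + 7·y + 161/3 = 0 ∩ |BF|² = 6464/9]
   → B = (-7/3, -29/3)

B = (-7/3, -29/3)
C = (-22, -1)
F = (-29, -7)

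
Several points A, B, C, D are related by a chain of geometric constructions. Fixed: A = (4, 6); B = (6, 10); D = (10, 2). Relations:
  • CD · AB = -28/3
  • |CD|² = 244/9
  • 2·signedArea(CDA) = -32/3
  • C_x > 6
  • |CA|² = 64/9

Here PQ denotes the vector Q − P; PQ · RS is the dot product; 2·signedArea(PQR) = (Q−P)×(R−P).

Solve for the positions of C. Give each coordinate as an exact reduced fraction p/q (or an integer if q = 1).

1. C_x = 20/3  [CD · AB = -28/3 ∩ 2·signedArea(CDA) = -32/3]
2. C_y = 6  [CD · AB = -28/3 ∩ 2·signedArea(CDA) = -32/3]
   → C = (20/3, 6)

C = (20/3, 6)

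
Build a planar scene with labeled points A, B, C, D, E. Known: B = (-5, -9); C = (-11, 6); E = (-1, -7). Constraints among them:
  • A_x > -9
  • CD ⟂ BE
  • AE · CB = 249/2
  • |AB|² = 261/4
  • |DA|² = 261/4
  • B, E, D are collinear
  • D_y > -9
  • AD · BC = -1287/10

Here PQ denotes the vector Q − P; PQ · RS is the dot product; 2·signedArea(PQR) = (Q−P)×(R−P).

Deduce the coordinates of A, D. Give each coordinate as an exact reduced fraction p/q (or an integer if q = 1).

1. A_x = -8  [line -6·x + 15·y + -51/2 = 0 ∩ |AB|² = 261/4]
2. A_y = -3/2  [line -6·x + 15·y + -51/2 = 0 ∩ |AB|² = 261/4]
   → A = (-8, -3/2)
3. D_x = -19/5  [B, E, D are collinear ∩ CD ⟂ BE]
4. D_y = -42/5  [B, E, D are collinear ∩ CD ⟂ BE]
   → D = (-19/5, -42/5)

A = (-8, -3/2)
D = (-19/5, -42/5)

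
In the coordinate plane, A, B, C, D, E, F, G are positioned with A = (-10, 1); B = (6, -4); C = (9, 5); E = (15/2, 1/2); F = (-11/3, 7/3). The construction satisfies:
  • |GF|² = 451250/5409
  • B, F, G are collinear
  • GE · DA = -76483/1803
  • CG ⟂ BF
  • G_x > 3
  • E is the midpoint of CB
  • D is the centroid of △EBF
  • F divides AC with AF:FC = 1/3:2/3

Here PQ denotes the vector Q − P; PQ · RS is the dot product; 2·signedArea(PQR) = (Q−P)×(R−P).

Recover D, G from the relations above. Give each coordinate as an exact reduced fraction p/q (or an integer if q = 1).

D = (59/18, -7/18)
G = (2388/601, -1606/601)

1. D_x = 59/18  [D is the centroid of △EBF]
2. D_y = -7/18  [D is the centroid of △EBF]
   → D = (59/18, -7/18)
3. G_x = 2388/601  [B, F, G are collinear ∩ CG ⟂ BF]
4. G_y = -1606/601  [B, F, G are collinear ∩ CG ⟂ BF]
   → G = (2388/601, -1606/601)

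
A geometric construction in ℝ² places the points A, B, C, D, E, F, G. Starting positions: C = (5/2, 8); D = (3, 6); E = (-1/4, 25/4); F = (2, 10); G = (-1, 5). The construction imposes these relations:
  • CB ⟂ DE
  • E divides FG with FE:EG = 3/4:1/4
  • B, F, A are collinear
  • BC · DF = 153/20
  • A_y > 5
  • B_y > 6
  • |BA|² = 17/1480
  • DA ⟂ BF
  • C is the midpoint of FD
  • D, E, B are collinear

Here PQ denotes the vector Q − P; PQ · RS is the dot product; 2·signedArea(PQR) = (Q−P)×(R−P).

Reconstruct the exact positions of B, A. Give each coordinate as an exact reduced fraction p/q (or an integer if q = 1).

A = (873/370, 2199/370)
B = (47/20, 121/20)

1. B_x = 47/20  [D, E, B are collinear ∩ CB ⟂ DE]
2. B_y = 121/20  [D, E, B are collinear ∩ CB ⟂ DE]
   → B = (47/20, 121/20)
3. A_x = 873/370  [B, F, A are collinear ∩ DA ⟂ BF]
4. A_y = 2199/370  [B, F, A are collinear ∩ DA ⟂ BF]
   → A = (873/370, 2199/370)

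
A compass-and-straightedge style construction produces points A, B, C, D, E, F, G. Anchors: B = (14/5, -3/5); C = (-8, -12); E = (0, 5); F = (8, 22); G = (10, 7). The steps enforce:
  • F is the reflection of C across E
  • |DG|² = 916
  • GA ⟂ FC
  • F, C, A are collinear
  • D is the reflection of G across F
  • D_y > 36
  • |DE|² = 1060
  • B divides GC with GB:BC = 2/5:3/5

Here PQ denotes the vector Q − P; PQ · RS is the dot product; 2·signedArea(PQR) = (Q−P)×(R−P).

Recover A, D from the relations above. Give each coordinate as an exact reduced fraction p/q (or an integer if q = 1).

1. A_x = 912/353  [F, C, A are collinear ∩ GA ⟂ FC]
2. A_y = 3703/353  [F, C, A are collinear ∩ GA ⟂ FC]
   → A = (912/353, 3703/353)
3. D_x = 6  [D is the reflection of G across F]
4. D_y = 37  [D is the reflection of G across F]
   → D = (6, 37)

A = (912/353, 3703/353)
D = (6, 37)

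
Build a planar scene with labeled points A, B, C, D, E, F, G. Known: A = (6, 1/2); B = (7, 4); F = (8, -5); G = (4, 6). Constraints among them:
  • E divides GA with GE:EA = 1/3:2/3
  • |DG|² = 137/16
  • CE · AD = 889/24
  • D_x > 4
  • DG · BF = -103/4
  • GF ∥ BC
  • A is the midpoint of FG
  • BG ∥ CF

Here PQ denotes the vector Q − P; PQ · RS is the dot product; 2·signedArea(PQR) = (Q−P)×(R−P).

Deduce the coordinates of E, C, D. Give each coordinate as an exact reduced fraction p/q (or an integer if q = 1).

1. E_x = 14/3  [E divides GA with GE:EA = 1/3:2/3]
2. E_y = 25/6  [E divides GA with GE:EA = 1/3:2/3]
   → E = (14/3, 25/6)
3. C_x = 11  [BG ∥ CF ∩ GF ∥ BC]
4. C_y = -7  [BG ∥ CF ∩ GF ∥ BC]
   → C = (11, -7)
5. D_x = 5  [DG · BF = -103/4 ∩ CE · AD = 889/24]
6. D_y = 13/4  [DG · BF = -103/4 ∩ CE · AD = 889/24]
   → D = (5, 13/4)

C = (11, -7)
D = (5, 13/4)
E = (14/3, 25/6)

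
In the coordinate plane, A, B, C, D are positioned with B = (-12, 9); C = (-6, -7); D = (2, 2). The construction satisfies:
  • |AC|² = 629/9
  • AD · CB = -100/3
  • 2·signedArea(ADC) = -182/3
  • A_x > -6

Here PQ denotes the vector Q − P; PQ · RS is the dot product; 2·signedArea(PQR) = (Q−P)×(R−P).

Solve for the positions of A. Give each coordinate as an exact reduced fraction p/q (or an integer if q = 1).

1. A_x = -16/3  [AD · CB = -100/3 ∩ 2·signedArea(ADC) = -182/3]
2. A_y = 4/3  [AD · CB = -100/3 ∩ 2·signedArea(ADC) = -182/3]
   → A = (-16/3, 4/3)

A = (-16/3, 4/3)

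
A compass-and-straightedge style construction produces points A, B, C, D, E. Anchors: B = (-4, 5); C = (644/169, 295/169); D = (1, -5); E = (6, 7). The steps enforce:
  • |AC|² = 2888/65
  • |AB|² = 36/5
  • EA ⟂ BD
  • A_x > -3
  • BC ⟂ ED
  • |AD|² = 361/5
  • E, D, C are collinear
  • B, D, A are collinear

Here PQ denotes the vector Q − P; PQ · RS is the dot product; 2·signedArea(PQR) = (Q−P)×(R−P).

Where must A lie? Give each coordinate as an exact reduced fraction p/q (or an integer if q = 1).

1. A_x = -14/5  [B, D, A are collinear ∩ EA ⟂ BD]
2. A_y = 13/5  [B, D, A are collinear ∩ EA ⟂ BD]
   → A = (-14/5, 13/5)

A = (-14/5, 13/5)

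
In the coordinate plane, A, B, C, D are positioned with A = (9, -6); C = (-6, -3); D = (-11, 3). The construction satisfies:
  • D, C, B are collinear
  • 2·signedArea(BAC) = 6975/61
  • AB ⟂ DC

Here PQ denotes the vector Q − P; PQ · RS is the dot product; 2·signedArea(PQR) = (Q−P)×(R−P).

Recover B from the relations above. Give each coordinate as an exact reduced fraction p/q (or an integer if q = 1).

B = (99/61, -741/61)

1. B_x = 99/61  [D, C, B are collinear ∩ AB ⟂ DC]
2. B_y = -741/61  [D, C, B are collinear ∩ AB ⟂ DC]
   → B = (99/61, -741/61)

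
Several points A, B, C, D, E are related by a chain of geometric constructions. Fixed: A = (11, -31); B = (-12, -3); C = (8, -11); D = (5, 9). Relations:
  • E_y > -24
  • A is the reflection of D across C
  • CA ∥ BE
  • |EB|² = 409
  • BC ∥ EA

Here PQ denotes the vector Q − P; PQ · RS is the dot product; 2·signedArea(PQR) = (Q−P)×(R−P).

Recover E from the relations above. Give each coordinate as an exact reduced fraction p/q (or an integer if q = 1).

E = (-9, -23)

1. E_x = -9  [BC ∥ EA ∩ CA ∥ BE]
2. E_y = -23  [BC ∥ EA ∩ CA ∥ BE]
   → E = (-9, -23)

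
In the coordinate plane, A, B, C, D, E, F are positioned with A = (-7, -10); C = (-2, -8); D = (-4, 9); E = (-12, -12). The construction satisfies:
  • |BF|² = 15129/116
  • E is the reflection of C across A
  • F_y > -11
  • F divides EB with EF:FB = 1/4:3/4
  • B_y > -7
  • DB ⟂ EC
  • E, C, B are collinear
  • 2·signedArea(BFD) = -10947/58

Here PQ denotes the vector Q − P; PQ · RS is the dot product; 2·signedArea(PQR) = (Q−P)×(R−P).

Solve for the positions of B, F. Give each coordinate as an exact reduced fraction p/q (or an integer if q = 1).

1. B_x = 62/29  [E, C, B are collinear ∩ DB ⟂ EC]
2. B_y = -184/29  [E, C, B are collinear ∩ DB ⟂ EC]
   → B = (62/29, -184/29)
3. F_x = -491/58  [F divides EB with EF:FB = 1/4:3/4]
4. F_y = -307/29  [F divides EB with EF:FB = 1/4:3/4]
   → F = (-491/58, -307/29)

B = (62/29, -184/29)
F = (-491/58, -307/29)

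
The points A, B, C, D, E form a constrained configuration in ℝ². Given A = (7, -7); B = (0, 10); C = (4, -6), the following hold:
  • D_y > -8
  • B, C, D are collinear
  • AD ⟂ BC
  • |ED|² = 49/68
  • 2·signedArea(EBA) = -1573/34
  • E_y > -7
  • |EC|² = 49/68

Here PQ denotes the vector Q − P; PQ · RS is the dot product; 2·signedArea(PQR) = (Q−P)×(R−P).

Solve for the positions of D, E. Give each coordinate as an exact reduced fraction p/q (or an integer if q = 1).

1. D_x = 75/17  [B, C, D are collinear ∩ AD ⟂ BC]
2. D_y = -130/17  [B, C, D are collinear ∩ AD ⟂ BC]
   → D = (75/17, -130/17)
3. E_x = 143/34  [line 17·x + 7·y + -807/34 = 0 ∩ |ED|² = 49/68]
4. E_y = -116/17  [line 17·x + 7·y + -807/34 = 0 ∩ |ED|² = 49/68]
   → E = (143/34, -116/17)

D = (75/17, -130/17)
E = (143/34, -116/17)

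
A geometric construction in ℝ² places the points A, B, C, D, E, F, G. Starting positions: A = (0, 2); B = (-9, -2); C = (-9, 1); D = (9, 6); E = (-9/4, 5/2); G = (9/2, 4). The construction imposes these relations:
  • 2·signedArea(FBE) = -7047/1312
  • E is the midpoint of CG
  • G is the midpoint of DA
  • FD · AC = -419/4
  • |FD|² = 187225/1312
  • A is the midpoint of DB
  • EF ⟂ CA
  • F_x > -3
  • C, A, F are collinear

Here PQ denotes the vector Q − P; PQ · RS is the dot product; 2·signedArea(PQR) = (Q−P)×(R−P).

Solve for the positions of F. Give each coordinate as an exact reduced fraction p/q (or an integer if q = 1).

F = (-711/328, 577/328)

1. F_x = -711/328  [C, A, F are collinear ∩ EF ⟂ CA]
2. F_y = 577/328  [C, A, F are collinear ∩ EF ⟂ CA]
   → F = (-711/328, 577/328)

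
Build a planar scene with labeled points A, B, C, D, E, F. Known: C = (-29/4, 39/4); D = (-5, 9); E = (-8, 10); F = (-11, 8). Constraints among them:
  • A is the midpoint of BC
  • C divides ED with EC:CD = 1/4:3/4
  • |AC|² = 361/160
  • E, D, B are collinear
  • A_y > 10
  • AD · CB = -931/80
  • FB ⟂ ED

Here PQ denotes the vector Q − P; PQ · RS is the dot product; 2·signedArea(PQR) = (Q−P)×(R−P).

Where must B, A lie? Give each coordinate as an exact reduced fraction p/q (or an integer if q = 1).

A = (-347/40, 409/40)
B = (-101/10, 107/10)

1. B_x = -101/10  [E, D, B are collinear ∩ FB ⟂ ED]
2. B_y = 107/10  [E, D, B are collinear ∩ FB ⟂ ED]
   → B = (-101/10, 107/10)
3. A_x = -347/40  [A is the midpoint of BC]
4. A_y = 409/40  [A is the midpoint of BC]
   → A = (-347/40, 409/40)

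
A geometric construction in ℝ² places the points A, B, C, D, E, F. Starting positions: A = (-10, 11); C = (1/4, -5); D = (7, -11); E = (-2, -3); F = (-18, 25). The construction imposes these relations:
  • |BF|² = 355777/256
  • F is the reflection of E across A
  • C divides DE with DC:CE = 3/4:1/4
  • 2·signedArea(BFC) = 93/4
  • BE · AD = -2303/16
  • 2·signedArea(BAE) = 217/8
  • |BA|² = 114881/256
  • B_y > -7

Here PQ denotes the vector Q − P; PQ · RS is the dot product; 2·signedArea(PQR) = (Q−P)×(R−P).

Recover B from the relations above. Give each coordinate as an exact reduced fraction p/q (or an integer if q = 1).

1. B_x = 31/16  [2·signedArea(BAE) = 217/8 ∩ 2·signedArea(BFC) = 93/4]
2. B_y = -13/2  [2·signedArea(BAE) = 217/8 ∩ 2·signedArea(BFC) = 93/4]
   → B = (31/16, -13/2)

B = (31/16, -13/2)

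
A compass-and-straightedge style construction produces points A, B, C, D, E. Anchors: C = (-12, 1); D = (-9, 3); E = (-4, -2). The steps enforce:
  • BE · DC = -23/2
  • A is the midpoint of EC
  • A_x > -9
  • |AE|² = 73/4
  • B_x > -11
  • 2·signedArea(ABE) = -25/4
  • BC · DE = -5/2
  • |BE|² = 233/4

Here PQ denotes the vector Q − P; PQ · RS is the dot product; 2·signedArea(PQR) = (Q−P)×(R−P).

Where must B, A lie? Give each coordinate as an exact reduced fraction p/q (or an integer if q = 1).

1. B_x = -21/2  [BC · DE = -5/2 ∩ BE · DC = -23/2]
2. B_y = 2  [BC · DE = -5/2 ∩ BE · DC = -23/2]
   → B = (-21/2, 2)
3. A_x = -8  [A is the midpoint of EC]
4. A_y = -1/2  [A is the midpoint of EC]
   → A = (-8, -1/2)

A = (-8, -1/2)
B = (-21/2, 2)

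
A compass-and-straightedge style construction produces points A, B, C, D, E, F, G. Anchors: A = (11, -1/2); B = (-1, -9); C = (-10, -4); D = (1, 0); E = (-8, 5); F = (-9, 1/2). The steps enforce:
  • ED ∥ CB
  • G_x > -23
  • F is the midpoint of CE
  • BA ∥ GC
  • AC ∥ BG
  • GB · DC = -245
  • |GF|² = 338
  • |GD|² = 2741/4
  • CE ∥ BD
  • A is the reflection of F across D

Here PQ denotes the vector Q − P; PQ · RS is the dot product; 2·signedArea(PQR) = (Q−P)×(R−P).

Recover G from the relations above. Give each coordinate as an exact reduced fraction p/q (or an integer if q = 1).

1. G_x = -22  [BA ∥ GC ∩ AC ∥ BG]
2. G_y = -25/2  [BA ∥ GC ∩ AC ∥ BG]
   → G = (-22, -25/2)

G = (-22, -25/2)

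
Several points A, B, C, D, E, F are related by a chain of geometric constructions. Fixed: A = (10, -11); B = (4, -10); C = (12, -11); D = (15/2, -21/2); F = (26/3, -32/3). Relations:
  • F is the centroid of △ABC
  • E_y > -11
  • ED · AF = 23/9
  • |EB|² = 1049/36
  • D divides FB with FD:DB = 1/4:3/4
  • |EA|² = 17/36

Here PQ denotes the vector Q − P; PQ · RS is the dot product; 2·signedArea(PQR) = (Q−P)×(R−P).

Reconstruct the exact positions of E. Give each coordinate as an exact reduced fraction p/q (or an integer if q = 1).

1. E_x = 28/3  [line 4/3·x + -1/3·y + -289/18 = 0 ∩ |EA|² = 17/36]
2. E_y = -65/6  [line 4/3·x + -1/3·y + -289/18 = 0 ∩ |EA|² = 17/36]
   → E = (28/3, -65/6)

E = (28/3, -65/6)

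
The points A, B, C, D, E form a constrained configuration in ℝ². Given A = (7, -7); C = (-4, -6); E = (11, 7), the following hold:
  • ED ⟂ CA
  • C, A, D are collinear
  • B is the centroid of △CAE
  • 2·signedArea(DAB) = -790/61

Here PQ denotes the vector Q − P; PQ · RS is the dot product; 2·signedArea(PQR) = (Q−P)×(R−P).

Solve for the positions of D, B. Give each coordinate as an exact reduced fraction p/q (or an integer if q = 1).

B = (14/3, -2)
D = (592/61, -442/61)

1. D_x = 592/61  [C, A, D are collinear ∩ ED ⟂ CA]
2. D_y = -442/61  [C, A, D are collinear ∩ ED ⟂ CA]
   → D = (592/61, -442/61)
3. B_x = 14/3  [B is the centroid of △CAE]
4. B_y = -2  [B is the centroid of △CAE]
   → B = (14/3, -2)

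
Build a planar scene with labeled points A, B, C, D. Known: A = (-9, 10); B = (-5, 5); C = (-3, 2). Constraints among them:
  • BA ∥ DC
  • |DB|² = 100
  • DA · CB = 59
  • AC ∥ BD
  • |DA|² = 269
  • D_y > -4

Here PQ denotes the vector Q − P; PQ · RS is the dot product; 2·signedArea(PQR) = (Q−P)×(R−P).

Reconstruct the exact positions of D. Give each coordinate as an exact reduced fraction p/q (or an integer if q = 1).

1. D_x = 1  [BA ∥ DC ∩ AC ∥ BD]
2. D_y = -3  [BA ∥ DC ∩ AC ∥ BD]
   → D = (1, -3)

D = (1, -3)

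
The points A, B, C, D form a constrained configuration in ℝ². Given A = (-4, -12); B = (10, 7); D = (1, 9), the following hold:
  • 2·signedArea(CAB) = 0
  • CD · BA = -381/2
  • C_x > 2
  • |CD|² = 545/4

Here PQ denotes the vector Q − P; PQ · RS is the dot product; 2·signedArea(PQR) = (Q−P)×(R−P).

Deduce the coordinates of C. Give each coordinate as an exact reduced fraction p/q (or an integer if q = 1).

1. C_x = 3  [2·signedArea(CAB) = 0 ∩ CD · BA = -381/2]
2. C_y = -5/2  [2·signedArea(CAB) = 0 ∩ CD · BA = -381/2]
   → C = (3, -5/2)

C = (3, -5/2)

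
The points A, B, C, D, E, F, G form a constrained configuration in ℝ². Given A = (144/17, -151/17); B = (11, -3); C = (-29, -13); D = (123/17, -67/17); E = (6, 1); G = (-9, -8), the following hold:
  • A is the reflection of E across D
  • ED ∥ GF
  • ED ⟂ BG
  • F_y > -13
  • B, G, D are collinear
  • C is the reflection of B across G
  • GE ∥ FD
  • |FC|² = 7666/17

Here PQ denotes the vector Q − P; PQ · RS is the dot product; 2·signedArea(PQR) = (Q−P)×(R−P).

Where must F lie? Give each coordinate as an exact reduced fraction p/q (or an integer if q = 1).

F = (-132/17, -220/17)

1. F_x = -132/17  [GE ∥ FD ∩ ED ∥ GF]
2. F_y = -220/17  [GE ∥ FD ∩ ED ∥ GF]
   → F = (-132/17, -220/17)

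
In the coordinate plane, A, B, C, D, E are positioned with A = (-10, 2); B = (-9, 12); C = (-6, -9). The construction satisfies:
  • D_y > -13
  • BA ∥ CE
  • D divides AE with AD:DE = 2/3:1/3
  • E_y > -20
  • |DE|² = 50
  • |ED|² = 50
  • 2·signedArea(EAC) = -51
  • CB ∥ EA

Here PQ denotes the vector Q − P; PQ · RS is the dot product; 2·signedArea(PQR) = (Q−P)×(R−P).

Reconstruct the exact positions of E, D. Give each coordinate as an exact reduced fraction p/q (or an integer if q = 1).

1. E_x = -7  [CB ∥ EA ∩ BA ∥ CE]
2. E_y = -19  [CB ∥ EA ∩ BA ∥ CE]
   → E = (-7, -19)
3. D_x = -8  [D divides AE with AD:DE = 2/3:1/3]
4. D_y = -12  [D divides AE with AD:DE = 2/3:1/3]
   → D = (-8, -12)

D = (-8, -12)
E = (-7, -19)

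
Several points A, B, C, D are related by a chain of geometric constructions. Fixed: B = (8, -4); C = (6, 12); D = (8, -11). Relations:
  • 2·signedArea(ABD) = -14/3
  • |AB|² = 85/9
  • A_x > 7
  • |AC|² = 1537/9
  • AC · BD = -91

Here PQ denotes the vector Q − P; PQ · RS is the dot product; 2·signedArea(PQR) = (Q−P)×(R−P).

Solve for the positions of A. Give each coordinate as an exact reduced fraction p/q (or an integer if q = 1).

A = (22/3, -1)

1. A_x = 22/3  [2·signedArea(ABD) = -14/3 ∩ AC · BD = -91]
2. A_y = -1  [2·signedArea(ABD) = -14/3 ∩ AC · BD = -91]
   → A = (22/3, -1)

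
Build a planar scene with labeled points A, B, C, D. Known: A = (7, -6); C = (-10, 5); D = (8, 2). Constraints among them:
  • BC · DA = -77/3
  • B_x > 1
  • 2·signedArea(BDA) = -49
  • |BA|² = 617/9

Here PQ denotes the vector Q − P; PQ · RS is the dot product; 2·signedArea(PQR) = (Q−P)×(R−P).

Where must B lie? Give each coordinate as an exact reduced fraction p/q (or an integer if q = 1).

1. B_x = 5/3  [BC · DA = -77/3 ∩ 2·signedArea(BDA) = -49]
2. B_y = 1/3  [BC · DA = -77/3 ∩ 2·signedArea(BDA) = -49]
   → B = (5/3, 1/3)

B = (5/3, 1/3)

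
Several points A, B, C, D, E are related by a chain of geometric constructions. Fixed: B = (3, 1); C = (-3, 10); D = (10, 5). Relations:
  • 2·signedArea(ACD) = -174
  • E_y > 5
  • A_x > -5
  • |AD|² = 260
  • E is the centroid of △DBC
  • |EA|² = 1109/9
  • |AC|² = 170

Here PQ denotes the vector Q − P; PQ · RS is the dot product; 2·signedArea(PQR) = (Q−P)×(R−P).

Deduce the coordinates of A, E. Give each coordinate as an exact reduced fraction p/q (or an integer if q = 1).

1. A_x = -4  [line 5·x + 13·y + 59 = 0 ∩ |AC|² = 170]
2. A_y = -3  [line 5·x + 13·y + 59 = 0 ∩ |AC|² = 170]
   → A = (-4, -3)
3. E_x = 10/3  [E is the centroid of △DBC]
4. E_y = 16/3  [E is the centroid of △DBC]
   → E = (10/3, 16/3)

A = (-4, -3)
E = (10/3, 16/3)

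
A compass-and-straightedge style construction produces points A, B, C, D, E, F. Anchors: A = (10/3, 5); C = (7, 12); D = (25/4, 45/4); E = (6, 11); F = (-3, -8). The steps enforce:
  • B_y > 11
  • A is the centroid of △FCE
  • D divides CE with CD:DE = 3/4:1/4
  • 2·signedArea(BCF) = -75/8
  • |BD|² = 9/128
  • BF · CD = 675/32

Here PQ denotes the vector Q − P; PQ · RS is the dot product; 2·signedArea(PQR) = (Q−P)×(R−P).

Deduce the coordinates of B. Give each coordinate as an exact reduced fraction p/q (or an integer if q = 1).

B = (97/16, 177/16)

1. B_x = 97/16  [2·signedArea(BCF) = -75/8 ∩ BF · CD = 675/32]
2. B_y = 177/16  [2·signedArea(BCF) = -75/8 ∩ BF · CD = 675/32]
   → B = (97/16, 177/16)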